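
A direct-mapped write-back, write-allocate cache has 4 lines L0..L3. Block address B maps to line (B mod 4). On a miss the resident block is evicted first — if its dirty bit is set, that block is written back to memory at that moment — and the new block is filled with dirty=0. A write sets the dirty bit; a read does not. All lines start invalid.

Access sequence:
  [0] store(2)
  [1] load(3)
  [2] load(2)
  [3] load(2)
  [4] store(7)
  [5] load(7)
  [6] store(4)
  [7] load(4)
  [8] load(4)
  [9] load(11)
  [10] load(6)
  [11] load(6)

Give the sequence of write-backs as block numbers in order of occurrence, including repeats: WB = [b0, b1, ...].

0: W B2 -> L2 miss  d=D]
1: R B3 -> L3 miss  d=-]
2: R B2 -> L2 hit  d=D]
3: R B2 -> L2 hit  d=D]
4: W B7 -> L3 miss  d=D]
5: R B7 -> L3 hit  d=D]
6: W B4 -> L0 miss  d=D]
7: R B4 -> L0 hit  d=D]
8: R B4 -> L0 hit  d=D]
9: R B11 -> L3 miss wb->B7  d=-]
10: R B6 -> L2 miss wb->B2  d=-]
11: R B6 -> L2 hit  d=-]

WB = [7, 2]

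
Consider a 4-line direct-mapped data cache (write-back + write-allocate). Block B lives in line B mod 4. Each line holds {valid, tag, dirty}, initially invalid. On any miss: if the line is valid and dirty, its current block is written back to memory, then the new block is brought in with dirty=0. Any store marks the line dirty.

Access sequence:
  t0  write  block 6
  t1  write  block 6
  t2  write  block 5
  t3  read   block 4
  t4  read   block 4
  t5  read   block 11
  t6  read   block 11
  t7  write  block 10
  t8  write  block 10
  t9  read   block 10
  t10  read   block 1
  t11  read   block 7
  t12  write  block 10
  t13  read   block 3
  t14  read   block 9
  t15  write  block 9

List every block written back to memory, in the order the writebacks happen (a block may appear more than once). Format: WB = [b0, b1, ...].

WB = [6, 5]

0: W B6 → L2 miss [D]
1: W B6 → L2 hit [D]
2: W B5 → L1 miss [D]
3: R B4 → L0 miss [-]
4: R B4 → L0 hit [-]
5: R B11 → L3 miss [-]
6: R B11 → L3 hit [-]
7: W B10 → L2 miss wb→B6 [D]
8: W B10 → L2 hit [D]
9: R B10 → L2 hit [D]
10: R B1 → L1 miss wb→B5 [-]
11: R B7 → L3 miss [-]
12: W B10 → L2 hit [D]
13: R B3 → L3 miss [-]
14: R B9 → L1 miss [-]
15: W B9 → L1 hit [D]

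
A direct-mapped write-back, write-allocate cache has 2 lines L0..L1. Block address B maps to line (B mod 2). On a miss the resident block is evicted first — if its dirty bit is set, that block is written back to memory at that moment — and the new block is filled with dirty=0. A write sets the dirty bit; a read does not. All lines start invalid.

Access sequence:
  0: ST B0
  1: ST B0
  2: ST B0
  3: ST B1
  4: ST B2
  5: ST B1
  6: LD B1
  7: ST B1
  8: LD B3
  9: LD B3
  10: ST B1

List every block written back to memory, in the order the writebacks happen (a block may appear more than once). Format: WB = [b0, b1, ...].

  0 | W B0 → L0 miss [D]
  1 | W B0 → L0 hit [D]
  2 | W B0 → L0 hit [D]
  3 | W B1 → L1 miss [D]
  4 | W B2 → L0 miss wb→B0 [D]
  5 | W B1 → L1 hit [D]
  6 | R B1 → L1 hit [D]
  7 | W B1 → L1 hit [D]
  8 | R B3 → L1 miss wb→B1 [-]
  9 | R B3 → L1 hit [-]
  10 | W B1 → L1 miss [D]

WB = [0, 1]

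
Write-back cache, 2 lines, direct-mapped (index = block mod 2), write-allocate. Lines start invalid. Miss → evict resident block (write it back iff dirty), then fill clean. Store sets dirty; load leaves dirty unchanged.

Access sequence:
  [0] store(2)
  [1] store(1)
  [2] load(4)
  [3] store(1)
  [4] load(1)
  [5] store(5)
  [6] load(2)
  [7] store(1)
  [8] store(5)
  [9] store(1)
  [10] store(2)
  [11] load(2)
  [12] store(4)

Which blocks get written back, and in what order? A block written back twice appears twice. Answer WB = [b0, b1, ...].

WB = [2, 1, 5, 1, 5, 2]

  0 | W B2 → L0 miss [D]
  1 | W B1 → L1 miss [D]
  2 | R B4 → L0 miss wb→B2 [-]
  3 | W B1 → L1 hit [D]
  4 | R B1 → L1 hit [D]
  5 | W B5 → L1 miss wb→B1 [D]
  6 | R B2 → L0 miss [-]
  7 | W B1 → L1 miss wb→B5 [D]
  8 | W B5 → L1 miss wb→B1 [D]
  9 | W B1 → L1 miss wb→B5 [D]
  10 | W B2 → L0 hit [D]
  11 | R B2 → L0 hit [D]
  12 | W B4 → L0 miss wb→B2 [D]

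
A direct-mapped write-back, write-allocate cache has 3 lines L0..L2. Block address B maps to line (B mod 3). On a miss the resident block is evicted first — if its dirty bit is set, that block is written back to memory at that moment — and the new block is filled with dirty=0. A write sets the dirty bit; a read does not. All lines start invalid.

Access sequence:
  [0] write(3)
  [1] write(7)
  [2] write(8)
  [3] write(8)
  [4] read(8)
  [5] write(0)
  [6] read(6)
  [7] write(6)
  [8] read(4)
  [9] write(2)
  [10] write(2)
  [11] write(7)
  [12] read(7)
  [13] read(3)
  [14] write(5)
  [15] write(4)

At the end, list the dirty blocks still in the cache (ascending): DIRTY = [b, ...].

  0 | W B3 → L0 miss [D]
  1 | W B7 → L1 miss [D]
  2 | W B8 → L2 miss [D]
  3 | W B8 → L2 hit [D]
  4 | R B8 → L2 hit [D]
  5 | W B0 → L0 miss wb→B3 [D]
  6 | R B6 → L0 miss wb→B0 [-]
  7 | W B6 → L0 hit [D]
  8 | R B4 → L1 miss wb→B7 [-]
  9 | W B2 → L2 miss wb→B8 [D]
  10 | W B2 → L2 hit [D]
  11 | W B7 → L1 miss [D]
  12 | R B7 → L1 hit [D]
  13 | R B3 → L0 miss wb→B6 [-]
  14 | W B5 → L2 miss wb→B2 [D]
  15 | W B4 → L1 miss wb→B7 [D]

DIRTY = [4, 5]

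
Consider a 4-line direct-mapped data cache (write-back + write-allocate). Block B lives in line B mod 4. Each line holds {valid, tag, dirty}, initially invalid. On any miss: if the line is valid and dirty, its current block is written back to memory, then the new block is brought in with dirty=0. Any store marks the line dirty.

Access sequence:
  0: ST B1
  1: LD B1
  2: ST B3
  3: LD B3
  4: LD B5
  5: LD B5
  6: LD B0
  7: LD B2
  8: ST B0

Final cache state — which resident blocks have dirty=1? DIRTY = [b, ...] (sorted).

0: W B1 → L1 miss [D]
1: R B1 → L1 hit [D]
2: W B3 → L3 miss [D]
3: R B3 → L3 hit [D]
4: R B5 → L1 miss wb→B1 [-]
5: R B5 → L1 hit [-]
6: R B0 → L0 miss [-]
7: R B2 → L2 miss [-]
8: W B0 → L0 hit [D]

DIRTY = [0, 3]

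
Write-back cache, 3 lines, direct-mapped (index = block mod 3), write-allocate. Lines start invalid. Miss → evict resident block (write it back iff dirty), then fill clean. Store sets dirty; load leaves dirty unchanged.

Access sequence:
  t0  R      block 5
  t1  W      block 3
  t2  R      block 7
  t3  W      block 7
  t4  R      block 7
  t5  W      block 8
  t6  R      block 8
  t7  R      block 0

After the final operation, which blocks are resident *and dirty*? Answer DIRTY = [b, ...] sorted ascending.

DIRTY = [7, 8]

0: R B5 -> L2 miss  d=-]
1: W B3 -> L0 miss  d=D]
2: R B7 -> L1 miss  d=-]
3: W B7 -> L1 hit  d=D]
4: R B7 -> L1 hit  d=D]
5: W B8 -> L2 miss  d=D]
6: R B8 -> L2 hit  d=D]
7: R B0 -> L0 miss wb->B3  d=-]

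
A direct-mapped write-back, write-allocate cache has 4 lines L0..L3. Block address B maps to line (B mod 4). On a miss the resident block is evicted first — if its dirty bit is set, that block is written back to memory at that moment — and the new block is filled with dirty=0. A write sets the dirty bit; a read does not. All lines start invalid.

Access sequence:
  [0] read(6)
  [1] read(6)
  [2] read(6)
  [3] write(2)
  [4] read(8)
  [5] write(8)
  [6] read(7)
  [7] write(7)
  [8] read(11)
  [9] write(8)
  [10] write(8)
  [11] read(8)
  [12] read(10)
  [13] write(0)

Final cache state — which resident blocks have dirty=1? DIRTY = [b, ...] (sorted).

  0 | R B6 → L2 miss [-]
  1 | R B6 → L2 hit [-]
  2 | R B6 → L2 hit [-]
  3 | W B2 → L2 miss [D]
  4 | R B8 → L0 miss [-]
  5 | W B8 → L0 hit [D]
  6 | R B7 → L3 miss [-]
  7 | W B7 → L3 hit [D]
  8 | R B11 → L3 miss wb→B7 [-]
  9 | W B8 → L0 hit [D]
  10 | W B8 → L0 hit [D]
  11 | R B8 → L0 hit [D]
  12 | R B10 → L2 miss wb→B2 [-]
  13 | W B0 → L0 miss wb→B8 [D]

DIRTY = [0]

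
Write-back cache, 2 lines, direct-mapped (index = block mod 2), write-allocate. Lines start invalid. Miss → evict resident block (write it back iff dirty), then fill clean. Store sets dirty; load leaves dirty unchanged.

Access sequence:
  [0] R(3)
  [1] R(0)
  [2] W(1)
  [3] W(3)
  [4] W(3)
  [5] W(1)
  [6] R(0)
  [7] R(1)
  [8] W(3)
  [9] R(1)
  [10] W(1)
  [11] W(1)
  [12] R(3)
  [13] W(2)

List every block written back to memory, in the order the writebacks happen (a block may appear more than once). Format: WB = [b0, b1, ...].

WB = [1, 3, 1, 3, 1]

0: R B3 -> L1 miss  d=-]
1: R B0 -> L0 miss  d=-]
2: W B1 -> L1 miss  d=D]
3: W B3 -> L1 miss wb->B1  d=D]
4: W B3 -> L1 hit  d=D]
5: W B1 -> L1 miss wb->B3  d=D]
6: R B0 -> L0 hit  d=-]
7: R B1 -> L1 hit  d=D]
8: W B3 -> L1 miss wb->B1  d=D]
9: R B1 -> L1 miss wb->B3  d=-]
10: W B1 -> L1 hit  d=D]
11: W B1 -> L1 hit  d=D]
12: R B3 -> L1 miss wb->B1  d=-]
13: W B2 -> L0 miss  d=D]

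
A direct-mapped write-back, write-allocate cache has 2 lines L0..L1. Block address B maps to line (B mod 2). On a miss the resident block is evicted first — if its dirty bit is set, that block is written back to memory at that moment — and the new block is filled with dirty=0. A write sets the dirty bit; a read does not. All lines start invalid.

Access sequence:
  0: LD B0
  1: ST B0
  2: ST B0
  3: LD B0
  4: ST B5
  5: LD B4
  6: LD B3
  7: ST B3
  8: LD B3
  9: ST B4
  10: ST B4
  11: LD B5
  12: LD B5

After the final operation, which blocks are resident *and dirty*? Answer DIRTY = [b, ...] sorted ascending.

DIRTY = [4]

0: R B0 → L0 miss [-]
1: W B0 → L0 hit [D]
2: W B0 → L0 hit [D]
3: R B0 → L0 hit [D]
4: W B5 → L1 miss [D]
5: R B4 → L0 miss wb→B0 [-]
6: R B3 → L1 miss wb→B5 [-]
7: W B3 → L1 hit [D]
8: R B3 → L1 hit [D]
9: W B4 → L0 hit [D]
10: W B4 → L0 hit [D]
11: R B5 → L1 miss wb→B3 [-]
12: R B5 → L1 hit [-]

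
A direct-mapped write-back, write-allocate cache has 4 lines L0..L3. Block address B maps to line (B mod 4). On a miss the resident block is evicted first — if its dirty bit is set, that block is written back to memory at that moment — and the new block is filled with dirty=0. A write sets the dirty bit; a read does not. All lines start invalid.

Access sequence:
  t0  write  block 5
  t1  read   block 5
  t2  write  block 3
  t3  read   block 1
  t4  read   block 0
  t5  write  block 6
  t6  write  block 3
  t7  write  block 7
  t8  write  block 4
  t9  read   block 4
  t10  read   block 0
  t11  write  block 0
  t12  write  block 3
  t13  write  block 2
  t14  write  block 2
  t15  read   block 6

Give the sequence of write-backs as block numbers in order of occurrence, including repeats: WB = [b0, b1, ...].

WB = [5, 3, 4, 7, 6, 2]

  0 | W B5 → L1 miss [D]
  1 | R B5 → L1 hit [D]
  2 | W B3 → L3 miss [D]
  3 | R B1 → L1 miss wb→B5 [-]
  4 | R B0 → L0 miss [-]
  5 | W B6 → L2 miss [D]
  6 | W B3 → L3 hit [D]
  7 | W B7 → L3 miss wb→B3 [D]
  8 | W B4 → L0 miss [D]
  9 | R B4 → L0 hit [D]
  10 | R B0 → L0 miss wb→B4 [-]
  11 | W B0 → L0 hit [D]
  12 | W B3 → L3 miss wb→B7 [D]
  13 | W B2 → L2 miss wb→B6 [D]
  14 | W B2 → L2 hit [D]
  15 | R B6 → L2 miss wb→B2 [-]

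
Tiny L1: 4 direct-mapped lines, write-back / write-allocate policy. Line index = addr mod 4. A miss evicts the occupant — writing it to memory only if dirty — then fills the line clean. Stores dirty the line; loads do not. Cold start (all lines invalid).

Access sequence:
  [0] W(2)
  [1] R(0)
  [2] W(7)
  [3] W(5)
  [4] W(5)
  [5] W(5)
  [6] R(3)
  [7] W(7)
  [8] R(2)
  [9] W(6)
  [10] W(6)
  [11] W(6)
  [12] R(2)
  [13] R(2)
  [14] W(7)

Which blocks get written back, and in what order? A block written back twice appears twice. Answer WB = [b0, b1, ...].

WB = [7, 2, 6]

0: W B2 -> L2 miss  d=D]
1: R B0 -> L0 miss  d=-]
2: W B7 -> L3 miss  d=D]
3: W B5 -> L1 miss  d=D]
4: W B5 -> L1 hit  d=D]
5: W B5 -> L1 hit  d=D]
6: R B3 -> L3 miss wb->B7  d=-]
7: W B7 -> L3 miss  d=D]
8: R B2 -> L2 hit  d=D]
9: W B6 -> L2 miss wb->B2  d=D]
10: W B6 -> L2 hit  d=D]
11: W B6 -> L2 hit  d=D]
12: R B2 -> L2 miss wb->B6  d=-]
13: R B2 -> L2 hit  d=-]
14: W B7 -> L3 hit  d=D]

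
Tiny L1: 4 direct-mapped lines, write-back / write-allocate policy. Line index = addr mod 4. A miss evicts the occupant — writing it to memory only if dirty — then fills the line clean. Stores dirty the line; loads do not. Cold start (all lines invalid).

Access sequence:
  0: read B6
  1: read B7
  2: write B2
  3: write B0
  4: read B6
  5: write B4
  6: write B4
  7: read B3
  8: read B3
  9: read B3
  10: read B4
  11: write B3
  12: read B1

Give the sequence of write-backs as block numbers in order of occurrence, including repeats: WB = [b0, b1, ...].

WB = [2, 0]

0: R B6 → L2 miss [-]
1: R B7 → L3 miss [-]
2: W B2 → L2 miss [D]
3: W B0 → L0 miss [D]
4: R B6 → L2 miss wb→B2 [-]
5: W B4 → L0 miss wb→B0 [D]
6: W B4 → L0 hit [D]
7: R B3 → L3 miss [-]
8: R B3 → L3 hit [-]
9: R B3 → L3 hit [-]
10: R B4 → L0 hit [D]
11: W B3 → L3 hit [D]
12: R B1 → L1 miss [-]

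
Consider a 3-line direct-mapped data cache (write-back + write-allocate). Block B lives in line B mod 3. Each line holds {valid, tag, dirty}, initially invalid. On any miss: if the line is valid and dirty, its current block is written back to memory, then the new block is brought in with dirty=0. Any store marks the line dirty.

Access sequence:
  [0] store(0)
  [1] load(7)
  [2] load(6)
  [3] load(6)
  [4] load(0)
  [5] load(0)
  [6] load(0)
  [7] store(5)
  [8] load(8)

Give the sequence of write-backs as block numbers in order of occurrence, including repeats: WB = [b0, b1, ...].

WB = [0, 5]

0: W B0 -> L0 miss  d=D]
1: R B7 -> L1 miss  d=-]
2: R B6 -> L0 miss wb->B0  d=-]
3: R B6 -> L0 hit  d=-]
4: R B0 -> L0 miss  d=-]
5: R B0 -> L0 hit  d=-]
6: R B0 -> L0 hit  d=-]
7: W B5 -> L2 miss  d=D]
8: R B8 -> L2 miss wb->B5  d=-]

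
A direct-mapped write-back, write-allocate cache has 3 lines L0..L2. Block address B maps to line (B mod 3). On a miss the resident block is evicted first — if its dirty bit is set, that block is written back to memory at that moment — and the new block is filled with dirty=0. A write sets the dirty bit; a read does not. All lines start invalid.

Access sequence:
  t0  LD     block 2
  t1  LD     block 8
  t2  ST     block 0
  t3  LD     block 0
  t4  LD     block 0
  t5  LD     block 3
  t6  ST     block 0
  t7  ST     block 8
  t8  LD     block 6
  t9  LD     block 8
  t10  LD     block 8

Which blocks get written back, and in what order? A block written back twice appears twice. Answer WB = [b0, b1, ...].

WB = [0, 0]

0: R B2 -> L2 miss  d=-]
1: R B8 -> L2 miss  d=-]
2: W B0 -> L0 miss  d=D]
3: R B0 -> L0 hit  d=D]
4: R B0 -> L0 hit  d=D]
5: R B3 -> L0 miss wb->B0  d=-]
6: W B0 -> L0 miss  d=D]
7: W B8 -> L2 hit  d=D]
8: R B6 -> L0 miss wb->B0  d=-]
9: R B8 -> L2 hit  d=D]
10: R B8 -> L2 hit  d=D]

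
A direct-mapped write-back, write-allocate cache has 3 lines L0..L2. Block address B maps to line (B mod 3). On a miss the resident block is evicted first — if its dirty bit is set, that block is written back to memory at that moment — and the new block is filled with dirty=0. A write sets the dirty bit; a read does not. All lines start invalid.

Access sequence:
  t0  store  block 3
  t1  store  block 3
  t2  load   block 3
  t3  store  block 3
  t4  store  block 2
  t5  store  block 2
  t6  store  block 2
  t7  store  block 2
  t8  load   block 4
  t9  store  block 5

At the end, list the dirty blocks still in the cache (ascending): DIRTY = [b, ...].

0: W B3 → L0 miss [D]
1: W B3 → L0 hit [D]
2: R B3 → L0 hit [D]
3: W B3 → L0 hit [D]
4: W B2 → L2 miss [D]
5: W B2 → L2 hit [D]
6: W B2 → L2 hit [D]
7: W B2 → L2 hit [D]
8: R B4 → L1 miss [-]
9: W B5 → L2 miss wb→B2 [D]

DIRTY = [3, 5]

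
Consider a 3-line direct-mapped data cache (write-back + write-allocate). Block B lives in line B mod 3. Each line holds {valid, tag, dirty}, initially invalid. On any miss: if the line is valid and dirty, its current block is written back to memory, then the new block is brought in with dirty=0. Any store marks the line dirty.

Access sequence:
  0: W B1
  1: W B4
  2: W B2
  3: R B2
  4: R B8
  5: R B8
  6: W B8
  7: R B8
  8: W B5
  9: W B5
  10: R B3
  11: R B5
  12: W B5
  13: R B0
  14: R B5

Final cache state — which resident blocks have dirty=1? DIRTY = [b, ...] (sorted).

DIRTY = [4, 5]

0: W B1 -> L1 miss  d=D]
1: W B4 -> L1 miss wb->B1  d=D]
2: W B2 -> L2 miss  d=D]
3: R B2 -> L2 hit  d=D]
4: R B8 -> L2 miss wb->B2  d=-]
5: R B8 -> L2 hit  d=-]
6: W B8 -> L2 hit  d=D]
7: R B8 -> L2 hit  d=D]
8: W B5 -> L2 miss wb->B8  d=D]
9: W B5 -> L2 hit  d=D]
10: R B3 -> L0 miss  d=-]
11: R B5 -> L2 hit  d=D]
12: W B5 -> L2 hit  d=D]
13: R B0 -> L0 miss  d=-]
14: R B5 -> L2 hit  d=D]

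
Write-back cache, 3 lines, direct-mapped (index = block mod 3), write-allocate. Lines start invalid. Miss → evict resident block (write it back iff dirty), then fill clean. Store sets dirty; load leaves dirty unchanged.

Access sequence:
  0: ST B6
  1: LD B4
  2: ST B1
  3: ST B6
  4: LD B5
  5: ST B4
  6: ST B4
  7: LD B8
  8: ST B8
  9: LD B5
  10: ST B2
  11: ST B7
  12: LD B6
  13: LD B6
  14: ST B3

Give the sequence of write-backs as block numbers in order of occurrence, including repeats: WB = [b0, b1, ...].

  0 | W B6 → L0 miss [D]
  1 | R B4 → L1 miss [-]
  2 | W B1 → L1 miss [D]
  3 | W B6 → L0 hit [D]
  4 | R B5 → L2 miss [-]
  5 | W B4 → L1 miss wb→B1 [D]
  6 | W B4 → L1 hit [D]
  7 | R B8 → L2 miss [-]
  8 | W B8 → L2 hit [D]
  9 | R B5 → L2 miss wb→B8 [-]
  10 | W B2 → L2 miss [D]
  11 | W B7 → L1 miss wb→B4 [D]
  12 | R B6 → L0 hit [D]
  13 | R B6 → L0 hit [D]
  14 | W B3 → L0 miss wb→B6 [D]

WB = [1, 8, 4, 6]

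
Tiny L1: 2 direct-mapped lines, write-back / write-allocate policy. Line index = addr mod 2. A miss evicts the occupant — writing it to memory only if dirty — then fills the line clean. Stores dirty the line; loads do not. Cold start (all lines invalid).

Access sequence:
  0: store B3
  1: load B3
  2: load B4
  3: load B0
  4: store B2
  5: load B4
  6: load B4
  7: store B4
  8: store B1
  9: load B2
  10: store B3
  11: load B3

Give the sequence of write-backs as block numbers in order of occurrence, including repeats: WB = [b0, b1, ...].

  0 | W B3 → L1 miss [D]
  1 | R B3 → L1 hit [D]
  2 | R B4 → L0 miss [-]
  3 | R B0 → L0 miss [-]
  4 | W B2 → L0 miss [D]
  5 | R B4 → L0 miss wb→B2 [-]
  6 | R B4 → L0 hit [-]
  7 | W B4 → L0 hit [D]
  8 | W B1 → L1 miss wb→B3 [D]
  9 | R B2 → L0 miss wb→B4 [-]
  10 | W B3 → L1 miss wb→B1 [D]
  11 | R B3 → L1 hit [D]

WB = [2, 3, 4, 1]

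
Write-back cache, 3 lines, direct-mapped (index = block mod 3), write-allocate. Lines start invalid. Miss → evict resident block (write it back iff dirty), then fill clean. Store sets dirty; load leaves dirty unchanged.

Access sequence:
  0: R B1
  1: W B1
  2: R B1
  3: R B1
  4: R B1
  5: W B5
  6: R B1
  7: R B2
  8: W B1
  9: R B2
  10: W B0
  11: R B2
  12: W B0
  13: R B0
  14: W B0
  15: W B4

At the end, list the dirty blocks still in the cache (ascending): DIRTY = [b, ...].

  0 | R B1 → L1 miss [-]
  1 | W B1 → L1 hit [D]
  2 | R B1 → L1 hit [D]
  3 | R B1 → L1 hit [D]
  4 | R B1 → L1 hit [D]
  5 | W B5 → L2 miss [D]
  6 | R B1 → L1 hit [D]
  7 | R B2 → L2 miss wb→B5 [-]
  8 | W B1 → L1 hit [D]
  9 | R B2 → L2 hit [-]
  10 | W B0 → L0 miss [D]
  11 | R B2 → L2 hit [-]
  12 | W B0 → L0 hit [D]
  13 | R B0 → L0 hit [D]
  14 | W B0 → L0 hit [D]
  15 | W B4 → L1 miss wb→B1 [D]

DIRTY = [0, 4]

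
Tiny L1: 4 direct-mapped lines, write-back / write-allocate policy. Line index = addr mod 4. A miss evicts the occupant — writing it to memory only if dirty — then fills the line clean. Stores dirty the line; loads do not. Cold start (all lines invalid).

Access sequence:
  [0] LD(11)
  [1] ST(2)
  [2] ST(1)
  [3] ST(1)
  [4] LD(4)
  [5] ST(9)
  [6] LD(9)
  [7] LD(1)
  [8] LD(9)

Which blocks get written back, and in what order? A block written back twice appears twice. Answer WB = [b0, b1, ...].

  0 | R B11 → L3 miss [-]
  1 | W B2 → L2 miss [D]
  2 | W B1 → L1 miss [D]
  3 | W B1 → L1 hit [D]
  4 | R B4 → L0 miss [-]
  5 | W B9 → L1 miss wb→B1 [D]
  6 | R B9 → L1 hit [D]
  7 | R B1 → L1 miss wb→B9 [-]
  8 | R B9 → L1 miss [-]

WB = [1, 9]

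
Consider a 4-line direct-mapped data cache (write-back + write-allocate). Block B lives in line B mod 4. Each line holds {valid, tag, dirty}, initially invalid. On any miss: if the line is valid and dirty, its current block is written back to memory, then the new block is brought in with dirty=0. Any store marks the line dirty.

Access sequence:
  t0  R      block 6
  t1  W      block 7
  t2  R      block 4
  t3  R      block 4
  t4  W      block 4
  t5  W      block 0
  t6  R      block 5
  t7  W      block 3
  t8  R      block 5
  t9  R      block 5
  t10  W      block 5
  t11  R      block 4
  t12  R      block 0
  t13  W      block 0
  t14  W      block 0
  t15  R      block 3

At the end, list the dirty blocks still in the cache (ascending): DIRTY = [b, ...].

  0 | R B6 → L2 miss [-]
  1 | W B7 → L3 miss [D]
  2 | R B4 → L0 miss [-]
  3 | R B4 → L0 hit [-]
  4 | W B4 → L0 hit [D]
  5 | W B0 → L0 miss wb→B4 [D]
  6 | R B5 → L1 miss [-]
  7 | W B3 → L3 miss wb→B7 [D]
  8 | R B5 → L1 hit [-]
  9 | R B5 → L1 hit [-]
  10 | W B5 → L1 hit [D]
  11 | R B4 → L0 miss wb→B0 [-]
  12 | R B0 → L0 miss [-]
  13 | W B0 → L0 hit [D]
  14 | W B0 → L0 hit [D]
  15 | R B3 → L3 hit [D]

DIRTY = [0, 3, 5]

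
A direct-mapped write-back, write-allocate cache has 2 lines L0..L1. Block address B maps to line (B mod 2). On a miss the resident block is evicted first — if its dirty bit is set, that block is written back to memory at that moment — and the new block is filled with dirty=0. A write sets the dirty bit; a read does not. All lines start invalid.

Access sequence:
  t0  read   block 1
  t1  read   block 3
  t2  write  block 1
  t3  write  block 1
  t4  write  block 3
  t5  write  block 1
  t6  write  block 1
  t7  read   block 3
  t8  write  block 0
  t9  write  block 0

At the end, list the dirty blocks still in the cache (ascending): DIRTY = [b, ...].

0: R B1 → L1 miss [-]
1: R B3 → L1 miss [-]
2: W B1 → L1 miss [D]
3: W B1 → L1 hit [D]
4: W B3 → L1 miss wb→B1 [D]
5: W B1 → L1 miss wb→B3 [D]
6: W B1 → L1 hit [D]
7: R B3 → L1 miss wb→B1 [-]
8: W B0 → L0 miss [D]
9: W B0 → L0 hit [D]

DIRTY = [0]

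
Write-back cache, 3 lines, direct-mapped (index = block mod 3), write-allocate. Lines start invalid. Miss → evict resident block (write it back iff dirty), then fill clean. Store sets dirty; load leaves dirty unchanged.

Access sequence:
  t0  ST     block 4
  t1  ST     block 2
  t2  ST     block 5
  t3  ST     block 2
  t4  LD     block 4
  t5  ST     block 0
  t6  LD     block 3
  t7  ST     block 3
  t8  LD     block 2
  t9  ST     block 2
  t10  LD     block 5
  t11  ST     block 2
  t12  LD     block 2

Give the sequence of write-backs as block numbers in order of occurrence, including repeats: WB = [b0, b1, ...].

WB = [2, 5, 0, 2]

0: W B4 -> L1 miss  d=D]
1: W B2 -> L2 miss  d=D]
2: W B5 -> L2 miss wb->B2  d=D]
3: W B2 -> L2 miss wb->B5  d=D]
4: R B4 -> L1 hit  d=D]
5: W B0 -> L0 miss  d=D]
6: R B3 -> L0 miss wb->B0  d=-]
7: W B3 -> L0 hit  d=D]
8: R B2 -> L2 hit  d=D]
9: W B2 -> L2 hit  d=D]
10: R B5 -> L2 miss wb->B2  d=-]
11: W B2 -> L2 miss  d=D]
12: R B2 -> L2 hit  d=D]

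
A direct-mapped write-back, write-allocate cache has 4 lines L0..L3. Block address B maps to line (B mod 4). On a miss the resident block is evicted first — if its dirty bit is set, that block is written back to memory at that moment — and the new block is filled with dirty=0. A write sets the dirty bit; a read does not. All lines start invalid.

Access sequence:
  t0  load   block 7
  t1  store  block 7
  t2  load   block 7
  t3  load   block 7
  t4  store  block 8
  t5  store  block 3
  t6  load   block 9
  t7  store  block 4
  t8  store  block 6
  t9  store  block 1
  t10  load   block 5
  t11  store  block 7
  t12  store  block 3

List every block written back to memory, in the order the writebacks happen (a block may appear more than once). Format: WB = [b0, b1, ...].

WB = [7, 8, 1, 3, 7]

  0 | R B7 → L3 miss [-]
  1 | W B7 → L3 hit [D]
  2 | R B7 → L3 hit [D]
  3 | R B7 → L3 hit [D]
  4 | W B8 → L0 miss [D]
  5 | W B3 → L3 miss wb→B7 [D]
  6 | R B9 → L1 miss [-]
  7 | W B4 → L0 miss wb→B8 [D]
  8 | W B6 → L2 miss [D]
  9 | W B1 → L1 miss [D]
  10 | R B5 → L1 miss wb→B1 [-]
  11 | W B7 → L3 miss wb→B3 [D]
  12 | W B3 → L3 miss wb→B7 [D]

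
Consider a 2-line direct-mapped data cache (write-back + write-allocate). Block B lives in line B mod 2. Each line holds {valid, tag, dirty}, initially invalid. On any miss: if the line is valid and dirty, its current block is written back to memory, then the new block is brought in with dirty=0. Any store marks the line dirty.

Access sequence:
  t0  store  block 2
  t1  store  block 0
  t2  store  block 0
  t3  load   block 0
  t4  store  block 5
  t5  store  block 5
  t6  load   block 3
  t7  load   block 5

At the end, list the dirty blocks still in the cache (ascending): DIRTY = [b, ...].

0: W B2 → L0 miss [D]
1: W B0 → L0 miss wb→B2 [D]
2: W B0 → L0 hit [D]
3: R B0 → L0 hit [D]
4: W B5 → L1 miss [D]
5: W B5 → L1 hit [D]
6: R B3 → L1 miss wb→B5 [-]
7: R B5 → L1 miss [-]

DIRTY = [0]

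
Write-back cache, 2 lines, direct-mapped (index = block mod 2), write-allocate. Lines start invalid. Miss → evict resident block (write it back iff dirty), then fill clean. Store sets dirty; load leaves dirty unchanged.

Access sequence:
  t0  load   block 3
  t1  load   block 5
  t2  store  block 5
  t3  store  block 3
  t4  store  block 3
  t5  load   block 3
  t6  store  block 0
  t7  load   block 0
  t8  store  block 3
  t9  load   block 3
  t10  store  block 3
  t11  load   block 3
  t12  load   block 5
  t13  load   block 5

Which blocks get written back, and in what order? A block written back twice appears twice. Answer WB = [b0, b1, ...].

WB = [5, 3]

0: R B3 -> L1 miss  d=-]
1: R B5 -> L1 miss  d=-]
2: W B5 -> L1 hit  d=D]
3: W B3 -> L1 miss wb->B5  d=D]
4: W B3 -> L1 hit  d=D]
5: R B3 -> L1 hit  d=D]
6: W B0 -> L0 miss  d=D]
7: R B0 -> L0 hit  d=D]
8: W B3 -> L1 hit  d=D]
9: R B3 -> L1 hit  d=D]
10: W B3 -> L1 hit  d=D]
11: R B3 -> L1 hit  d=D]
12: R B5 -> L1 miss wb->B3  d=-]
13: R B5 -> L1 hit  d=-]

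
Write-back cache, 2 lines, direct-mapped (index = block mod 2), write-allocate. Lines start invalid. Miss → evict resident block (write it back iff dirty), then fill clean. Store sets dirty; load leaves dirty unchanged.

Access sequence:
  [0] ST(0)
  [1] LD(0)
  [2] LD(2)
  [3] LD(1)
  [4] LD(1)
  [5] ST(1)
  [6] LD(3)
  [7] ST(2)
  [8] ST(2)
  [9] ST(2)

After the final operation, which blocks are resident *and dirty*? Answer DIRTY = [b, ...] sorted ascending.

DIRTY = [2]

0: W B0 → L0 miss [D]
1: R B0 → L0 hit [D]
2: R B2 → L0 miss wb→B0 [-]
3: R B1 → L1 miss [-]
4: R B1 → L1 hit [-]
5: W B1 → L1 hit [D]
6: R B3 → L1 miss wb→B1 [-]
7: W B2 → L0 hit [D]
8: W B2 → L0 hit [D]
9: W B2 → L0 hit [D]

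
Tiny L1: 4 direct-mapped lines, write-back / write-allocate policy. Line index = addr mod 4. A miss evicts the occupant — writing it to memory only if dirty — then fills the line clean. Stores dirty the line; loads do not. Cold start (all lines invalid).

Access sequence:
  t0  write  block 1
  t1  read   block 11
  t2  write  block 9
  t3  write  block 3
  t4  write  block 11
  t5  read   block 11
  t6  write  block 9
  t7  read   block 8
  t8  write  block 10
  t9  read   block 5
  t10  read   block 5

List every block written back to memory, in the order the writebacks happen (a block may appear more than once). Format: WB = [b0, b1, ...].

0: W B1 -> L1 miss  d=D]
1: R B11 -> L3 miss  d=-]
2: W B9 -> L1 miss wb->B1  d=D]
3: W B3 -> L3 miss  d=D]
4: W B11 -> L3 miss wb->B3  d=D]
5: R B11 -> L3 hit  d=D]
6: W B9 -> L1 hit  d=D]
7: R B8 -> L0 miss  d=-]
8: W B10 -> L2 miss  d=D]
9: R B5 -> L1 miss wb->B9  d=-]
10: R B5 -> L1 hit  d=-]

WB = [1, 3, 9]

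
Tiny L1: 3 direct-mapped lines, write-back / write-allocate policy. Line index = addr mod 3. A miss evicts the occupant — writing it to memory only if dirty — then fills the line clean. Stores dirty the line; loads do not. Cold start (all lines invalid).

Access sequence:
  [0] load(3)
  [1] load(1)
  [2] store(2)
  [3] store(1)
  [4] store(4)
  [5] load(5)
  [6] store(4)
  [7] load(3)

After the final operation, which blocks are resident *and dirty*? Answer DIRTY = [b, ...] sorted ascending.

0: R B3 → L0 miss [-]
1: R B1 → L1 miss [-]
2: W B2 → L2 miss [D]
3: W B1 → L1 hit [D]
4: W B4 → L1 miss wb→B1 [D]
5: R B5 → L2 miss wb→B2 [-]
6: W B4 → L1 hit [D]
7: R B3 → L0 hit [-]

DIRTY = [4]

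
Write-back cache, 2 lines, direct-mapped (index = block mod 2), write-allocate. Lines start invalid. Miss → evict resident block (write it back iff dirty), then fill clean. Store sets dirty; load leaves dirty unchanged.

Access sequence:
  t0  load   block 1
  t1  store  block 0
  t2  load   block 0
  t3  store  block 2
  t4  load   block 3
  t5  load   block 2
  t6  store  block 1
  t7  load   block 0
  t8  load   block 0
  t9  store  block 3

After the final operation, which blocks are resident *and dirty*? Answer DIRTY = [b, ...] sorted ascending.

DIRTY = [3]

0: R B1 → L1 miss [-]
1: W B0 → L0 miss [D]
2: R B0 → L0 hit [D]
3: W B2 → L0 miss wb→B0 [D]
4: R B3 → L1 miss [-]
5: R B2 → L0 hit [D]
6: W B1 → L1 miss [D]
7: R B0 → L0 miss wb→B2 [-]
8: R B0 → L0 hit [-]
9: W B3 → L1 miss wb→B1 [D]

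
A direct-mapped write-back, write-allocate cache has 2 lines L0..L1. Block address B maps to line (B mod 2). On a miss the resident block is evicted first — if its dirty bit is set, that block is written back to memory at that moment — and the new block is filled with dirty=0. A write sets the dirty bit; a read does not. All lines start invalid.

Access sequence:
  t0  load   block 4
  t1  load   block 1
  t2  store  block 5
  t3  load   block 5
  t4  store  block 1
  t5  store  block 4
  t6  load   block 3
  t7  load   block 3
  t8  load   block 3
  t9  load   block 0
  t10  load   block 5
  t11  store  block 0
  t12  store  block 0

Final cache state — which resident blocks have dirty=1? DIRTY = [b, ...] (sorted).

0: R B4 → L0 miss [-]
1: R B1 → L1 miss [-]
2: W B5 → L1 miss [D]
3: R B5 → L1 hit [D]
4: W B1 → L1 miss wb→B5 [D]
5: W B4 → L0 hit [D]
6: R B3 → L1 miss wb→B1 [-]
7: R B3 → L1 hit [-]
8: R B3 → L1 hit [-]
9: R B0 → L0 miss wb→B4 [-]
10: R B5 → L1 miss [-]
11: W B0 → L0 hit [D]
12: W B0 → L0 hit [D]

DIRTY = [0]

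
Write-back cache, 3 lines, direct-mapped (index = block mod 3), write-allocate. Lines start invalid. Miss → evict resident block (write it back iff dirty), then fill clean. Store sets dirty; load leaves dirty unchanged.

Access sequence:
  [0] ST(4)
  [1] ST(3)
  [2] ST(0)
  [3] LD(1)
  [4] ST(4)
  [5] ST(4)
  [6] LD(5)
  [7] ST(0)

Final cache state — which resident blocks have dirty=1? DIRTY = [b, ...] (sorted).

DIRTY = [0, 4]

0: W B4 -> L1 miss  d=D]
1: W B3 -> L0 miss  d=D]
2: W B0 -> L0 miss wb->B3  d=D]
3: R B1 -> L1 miss wb->B4  d=-]
4: W B4 -> L1 miss  d=D]
5: W B4 -> L1 hit  d=D]
6: R B5 -> L2 miss  d=-]
7: W B0 -> L0 hit  d=D]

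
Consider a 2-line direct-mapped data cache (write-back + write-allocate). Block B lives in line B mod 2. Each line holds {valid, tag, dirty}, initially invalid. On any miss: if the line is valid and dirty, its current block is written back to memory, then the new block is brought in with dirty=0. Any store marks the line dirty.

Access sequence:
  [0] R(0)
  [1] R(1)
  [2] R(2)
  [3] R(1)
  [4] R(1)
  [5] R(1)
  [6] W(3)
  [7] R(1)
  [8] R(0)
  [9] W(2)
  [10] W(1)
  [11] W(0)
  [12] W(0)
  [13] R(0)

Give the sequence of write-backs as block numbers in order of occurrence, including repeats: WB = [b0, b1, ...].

WB = [3, 2]

0: R B0 → L0 miss [-]
1: R B1 → L1 miss [-]
2: R B2 → L0 miss [-]
3: R B1 → L1 hit [-]
4: R B1 → L1 hit [-]
5: R B1 → L1 hit [-]
6: W B3 → L1 miss [D]
7: R B1 → L1 miss wb→B3 [-]
8: R B0 → L0 miss [-]
9: W B2 → L0 miss [D]
10: W B1 → L1 hit [D]
11: W B0 → L0 miss wb→B2 [D]
12: W B0 → L0 hit [D]
13: R B0 → L0 hit [D]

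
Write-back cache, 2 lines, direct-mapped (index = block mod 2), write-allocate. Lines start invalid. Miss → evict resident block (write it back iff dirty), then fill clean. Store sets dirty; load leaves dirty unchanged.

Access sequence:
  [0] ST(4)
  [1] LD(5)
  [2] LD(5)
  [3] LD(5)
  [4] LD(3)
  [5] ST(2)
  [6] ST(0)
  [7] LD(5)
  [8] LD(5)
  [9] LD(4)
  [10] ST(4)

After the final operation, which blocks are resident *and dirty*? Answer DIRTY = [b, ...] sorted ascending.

0: W B4 → L0 miss [D]
1: R B5 → L1 miss [-]
2: R B5 → L1 hit [-]
3: R B5 → L1 hit [-]
4: R B3 → L1 miss [-]
5: W B2 → L0 miss wb→B4 [D]
6: W B0 → L0 miss wb→B2 [D]
7: R B5 → L1 miss [-]
8: R B5 → L1 hit [-]
9: R B4 → L0 miss wb→B0 [-]
10: W B4 → L0 hit [D]

DIRTY = [4]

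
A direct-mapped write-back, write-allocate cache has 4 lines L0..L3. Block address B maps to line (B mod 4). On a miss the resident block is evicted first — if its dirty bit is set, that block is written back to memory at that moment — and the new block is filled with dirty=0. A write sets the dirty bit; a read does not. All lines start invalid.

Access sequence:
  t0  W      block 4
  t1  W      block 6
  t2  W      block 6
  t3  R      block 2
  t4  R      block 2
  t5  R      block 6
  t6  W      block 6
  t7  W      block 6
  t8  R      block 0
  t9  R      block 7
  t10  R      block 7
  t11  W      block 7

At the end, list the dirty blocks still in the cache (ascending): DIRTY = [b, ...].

DIRTY = [6, 7]

0: W B4 -> L0 miss  d=D]
1: W B6 -> L2 miss  d=D]
2: W B6 -> L2 hit  d=D]
3: R B2 -> L2 miss wb->B6  d=-]
4: R B2 -> L2 hit  d=-]
5: R B6 -> L2 miss  d=-]
6: W B6 -> L2 hit  d=D]
7: W B6 -> L2 hit  d=D]
8: R B0 -> L0 miss wb->B4  d=-]
9: R B7 -> L3 miss  d=-]
10: R B7 -> L3 hit  d=-]
11: W B7 -> L3 hit  d=D]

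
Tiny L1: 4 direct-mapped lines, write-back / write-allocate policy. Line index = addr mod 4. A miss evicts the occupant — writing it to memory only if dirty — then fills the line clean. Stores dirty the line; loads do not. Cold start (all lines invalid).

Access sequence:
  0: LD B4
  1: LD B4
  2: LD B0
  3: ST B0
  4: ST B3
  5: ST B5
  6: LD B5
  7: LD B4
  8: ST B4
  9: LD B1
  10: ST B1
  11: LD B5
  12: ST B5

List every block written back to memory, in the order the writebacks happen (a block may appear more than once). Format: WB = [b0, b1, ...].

  0 | R B4 → L0 miss [-]
  1 | R B4 → L0 hit [-]
  2 | R B0 → L0 miss [-]
  3 | W B0 → L0 hit [D]
  4 | W B3 → L3 miss [D]
  5 | W B5 → L1 miss [D]
  6 | R B5 → L1 hit [D]
  7 | R B4 → L0 miss wb→B0 [-]
  8 | W B4 → L0 hit [D]
  9 | R B1 → L1 miss wb→B5 [-]
  10 | W B1 → L1 hit [D]
  11 | R B5 → L1 miss wb→B1 [-]
  12 | W B5 → L1 hit [D]

WB = [0, 5, 1]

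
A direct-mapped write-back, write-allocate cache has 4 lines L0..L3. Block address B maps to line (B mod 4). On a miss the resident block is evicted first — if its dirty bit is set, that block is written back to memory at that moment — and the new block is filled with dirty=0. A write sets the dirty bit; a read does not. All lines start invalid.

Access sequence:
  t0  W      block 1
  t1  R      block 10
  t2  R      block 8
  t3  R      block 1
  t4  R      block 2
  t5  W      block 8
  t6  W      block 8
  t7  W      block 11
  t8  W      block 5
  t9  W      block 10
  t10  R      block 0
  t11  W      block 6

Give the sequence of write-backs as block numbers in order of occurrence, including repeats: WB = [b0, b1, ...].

  0 | W B1 → L1 miss [D]
  1 | R B10 → L2 miss [-]
  2 | R B8 → L0 miss [-]
  3 | R B1 → L1 hit [D]
  4 | R B2 → L2 miss [-]
  5 | W B8 → L0 hit [D]
  6 | W B8 → L0 hit [D]
  7 | W B11 → L3 miss [D]
  8 | W B5 → L1 miss wb→B1 [D]
  9 | W B10 → L2 miss [D]
  10 | R B0 → L0 miss wb→B8 [-]
  11 | W B6 → L2 miss wb→B10 [D]

WB = [1, 8, 10]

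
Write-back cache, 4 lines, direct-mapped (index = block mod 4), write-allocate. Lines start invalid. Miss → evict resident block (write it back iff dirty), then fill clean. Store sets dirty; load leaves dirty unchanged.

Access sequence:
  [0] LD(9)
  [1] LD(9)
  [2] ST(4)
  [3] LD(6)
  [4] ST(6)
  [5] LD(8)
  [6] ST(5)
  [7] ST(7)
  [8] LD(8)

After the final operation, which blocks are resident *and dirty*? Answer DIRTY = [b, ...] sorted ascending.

0: R B9 → L1 miss [-]
1: R B9 → L1 hit [-]
2: W B4 → L0 miss [D]
3: R B6 → L2 miss [-]
4: W B6 → L2 hit [D]
5: R B8 → L0 miss wb→B4 [-]
6: W B5 → L1 miss [D]
7: W B7 → L3 miss [D]
8: R B8 → L0 hit [-]

DIRTY = [5, 6, 7]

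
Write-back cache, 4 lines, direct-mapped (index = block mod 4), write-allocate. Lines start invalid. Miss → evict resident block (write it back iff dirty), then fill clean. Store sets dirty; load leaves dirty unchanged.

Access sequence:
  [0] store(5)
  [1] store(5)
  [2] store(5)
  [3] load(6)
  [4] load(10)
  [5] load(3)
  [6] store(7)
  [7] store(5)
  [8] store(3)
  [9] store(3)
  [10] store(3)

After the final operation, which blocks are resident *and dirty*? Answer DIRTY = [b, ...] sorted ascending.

0: W B5 → L1 miss [D]
1: W B5 → L1 hit [D]
2: W B5 → L1 hit [D]
3: R B6 → L2 miss [-]
4: R B10 → L2 miss [-]
5: R B3 → L3 miss [-]
6: W B7 → L3 miss [D]
7: W B5 → L1 hit [D]
8: W B3 → L3 miss wb→B7 [D]
9: W B3 → L3 hit [D]
10: W B3 → L3 hit [D]

DIRTY = [3, 5]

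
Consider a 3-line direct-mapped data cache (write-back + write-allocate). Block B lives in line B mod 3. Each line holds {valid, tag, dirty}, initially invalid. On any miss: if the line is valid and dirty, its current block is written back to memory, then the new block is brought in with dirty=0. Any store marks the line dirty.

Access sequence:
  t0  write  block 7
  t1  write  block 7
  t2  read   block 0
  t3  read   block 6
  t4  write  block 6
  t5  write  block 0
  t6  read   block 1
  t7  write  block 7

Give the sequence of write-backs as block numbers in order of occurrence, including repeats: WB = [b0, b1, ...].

WB = [6, 7]

  0 | W B7 → L1 miss [D]
  1 | W B7 → L1 hit [D]
  2 | R B0 → L0 miss [-]
  3 | R B6 → L0 miss [-]
  4 | W B6 → L0 hit [D]
  5 | W B0 → L0 miss wb→B6 [D]
  6 | R B1 → L1 miss wb→B7 [-]
  7 | W B7 → L1 miss [D]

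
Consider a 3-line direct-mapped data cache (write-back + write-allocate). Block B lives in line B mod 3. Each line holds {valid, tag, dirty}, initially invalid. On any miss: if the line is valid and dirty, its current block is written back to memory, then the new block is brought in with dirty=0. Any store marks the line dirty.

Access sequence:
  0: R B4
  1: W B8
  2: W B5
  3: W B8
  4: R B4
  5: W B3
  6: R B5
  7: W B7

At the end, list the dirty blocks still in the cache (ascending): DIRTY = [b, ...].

0: R B4 → L1 miss [-]
1: W B8 → L2 miss [D]
2: W B5 → L2 miss wb→B8 [D]
3: W B8 → L2 miss wb→B5 [D]
4: R B4 → L1 hit [-]
5: W B3 → L0 miss [D]
6: R B5 → L2 miss wb→B8 [-]
7: W B7 → L1 miss [D]

DIRTY = [3, 7]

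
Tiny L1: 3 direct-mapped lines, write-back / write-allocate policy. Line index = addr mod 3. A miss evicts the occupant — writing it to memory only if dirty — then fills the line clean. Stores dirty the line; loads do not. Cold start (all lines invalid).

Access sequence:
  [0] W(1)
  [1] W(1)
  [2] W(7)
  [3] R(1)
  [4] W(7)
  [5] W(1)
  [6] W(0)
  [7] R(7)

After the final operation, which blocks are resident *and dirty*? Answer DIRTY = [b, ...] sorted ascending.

  0 | W B1 → L1 miss [D]
  1 | W B1 → L1 hit [D]
  2 | W B7 → L1 miss wb→B1 [D]
  3 | R B1 → L1 miss wb→B7 [-]
  4 | W B7 → L1 miss [D]
  5 | W B1 → L1 miss wb→B7 [D]
  6 | W B0 → L0 miss [D]
  7 | R B7 → L1 miss wb→B1 [-]

DIRTY = [0]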